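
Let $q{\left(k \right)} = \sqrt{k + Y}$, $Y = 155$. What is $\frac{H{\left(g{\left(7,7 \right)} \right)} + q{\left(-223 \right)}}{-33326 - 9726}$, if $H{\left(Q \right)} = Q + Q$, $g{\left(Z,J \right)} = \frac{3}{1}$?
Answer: $- \frac{3}{21526} - \frac{i \sqrt{17}}{21526} \approx -0.00013937 - 0.00019154 i$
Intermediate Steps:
$g{\left(Z,J \right)} = 3$ ($g{\left(Z,J \right)} = 3 \cdot 1 = 3$)
$H{\left(Q \right)} = 2 Q$
$q{\left(k \right)} = \sqrt{155 + k}$ ($q{\left(k \right)} = \sqrt{k + 155} = \sqrt{155 + k}$)
$\frac{H{\left(g{\left(7,7 \right)} \right)} + q{\left(-223 \right)}}{-33326 - 9726} = \frac{2 \cdot 3 + \sqrt{155 - 223}}{-33326 - 9726} = \frac{6 + \sqrt{-68}}{-43052} = \left(6 + 2 i \sqrt{17}\right) \left(- \frac{1}{43052}\right) = - \frac{3}{21526} - \frac{i \sqrt{17}}{21526}$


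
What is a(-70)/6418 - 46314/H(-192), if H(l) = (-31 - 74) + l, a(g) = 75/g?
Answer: 462377897/2965116 ≈ 155.94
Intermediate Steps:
H(l) = -105 + l
a(-70)/6418 - 46314/H(-192) = (75/(-70))/6418 - 46314/(-105 - 192) = (75*(-1/70))*(1/6418) - 46314/(-297) = -15/14*1/6418 - 46314*(-1/297) = -15/89852 + 5146/33 = 462377897/2965116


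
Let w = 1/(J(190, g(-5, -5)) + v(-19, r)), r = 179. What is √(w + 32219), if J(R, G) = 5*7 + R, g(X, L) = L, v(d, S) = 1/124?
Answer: √25081393102143/27901 ≈ 179.50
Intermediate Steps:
v(d, S) = 1/124
J(R, G) = 35 + R
w = 124/27901 (w = 1/((35 + 190) + 1/124) = 1/(225 + 1/124) = 1/(27901/124) = 124/27901 ≈ 0.0044443)
√(w + 32219) = √(124/27901 + 32219) = √(898942443/27901) = √25081393102143/27901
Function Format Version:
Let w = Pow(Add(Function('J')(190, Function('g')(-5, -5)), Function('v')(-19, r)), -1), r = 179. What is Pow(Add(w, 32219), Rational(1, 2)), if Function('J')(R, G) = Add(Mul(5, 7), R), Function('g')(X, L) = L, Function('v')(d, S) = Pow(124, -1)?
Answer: Mul(Rational(1, 27901), Pow(25081393102143, Rational(1, 2))) ≈ 179.50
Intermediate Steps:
Function('v')(d, S) = Rational(1, 124)
Function('J')(R, G) = Add(35, R)
w = Rational(124, 27901) (w = Pow(Add(Add(35, 190), Rational(1, 124)), -1) = Pow(Add(225, Rational(1, 124)), -1) = Pow(Rational(27901, 124), -1) = Rational(124, 27901) ≈ 0.0044443)
Pow(Add(w, 32219), Rational(1, 2)) = Pow(Add(Rational(124, 27901), 32219), Rational(1, 2)) = Pow(Rational(898942443, 27901), Rational(1, 2)) = Mul(Rational(1, 27901), Pow(25081393102143, Rational(1, 2)))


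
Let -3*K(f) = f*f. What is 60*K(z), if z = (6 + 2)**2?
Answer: -81920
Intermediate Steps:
z = 64 (z = 8**2 = 64)
K(f) = -f**2/3 (K(f) = -f*f/3 = -f**2/3)
60*K(z) = 60*(-1/3*64**2) = 60*(-1/3*4096) = 60*(-4096/3) = -81920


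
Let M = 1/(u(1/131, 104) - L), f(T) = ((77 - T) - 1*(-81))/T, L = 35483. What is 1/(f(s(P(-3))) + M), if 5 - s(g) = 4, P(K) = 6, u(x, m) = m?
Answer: 35379/5554502 ≈ 0.0063694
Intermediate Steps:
s(g) = 1 (s(g) = 5 - 1*4 = 5 - 4 = 1)
f(T) = (158 - T)/T (f(T) = ((77 - T) + 81)/T = (158 - T)/T)
M = -1/35379 (M = 1/(104 - 1*35483) = 1/(104 - 35483) = 1/(-35379) = -1/35379 ≈ -2.8265e-5)
1/(f(s(P(-3))) + M) = 1/((158 - 1*1)/1 - 1/35379) = 1/(1*(158 - 1) - 1/35379) = 1/(1*157 - 1/35379) = 1/(157 - 1/35379) = 1/(5554502/35379) = 35379/5554502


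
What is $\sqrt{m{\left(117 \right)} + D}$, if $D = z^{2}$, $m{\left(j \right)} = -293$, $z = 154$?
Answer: $\sqrt{23423} \approx 153.05$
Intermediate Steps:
$D = 23716$ ($D = 154^{2} = 23716$)
$\sqrt{m{\left(117 \right)} + D} = \sqrt{-293 + 23716} = \sqrt{23423}$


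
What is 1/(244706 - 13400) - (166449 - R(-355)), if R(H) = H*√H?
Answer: -38500652393/231306 - 355*I*√355 ≈ -1.6645e+5 - 6688.7*I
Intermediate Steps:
R(H) = H^(3/2)
1/(244706 - 13400) - (166449 - R(-355)) = 1/(244706 - 13400) - (166449 - (-355)^(3/2)) = 1/231306 - (166449 - (-355)*I*√355) = 1/231306 - (166449 + 355*I*√355) = 1/231306 + (-166449 - 355*I*√355) = -38500652393/231306 - 355*I*√355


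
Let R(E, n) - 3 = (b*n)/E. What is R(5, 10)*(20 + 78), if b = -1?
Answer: 98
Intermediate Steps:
R(E, n) = 3 - n/E (R(E, n) = 3 + (-n)/E = 3 - n/E)
R(5, 10)*(20 + 78) = (3 - 1*10/5)*(20 + 78) = (3 - 1*10*⅕)*98 = (3 - 2)*98 = 1*98 = 98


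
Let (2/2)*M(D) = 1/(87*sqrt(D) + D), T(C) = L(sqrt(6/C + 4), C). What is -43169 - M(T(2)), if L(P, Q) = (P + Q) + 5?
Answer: (-302184 - 3755703*sqrt(7 + sqrt(7)) - 43169*sqrt(7))/(7 + sqrt(7) + 87*sqrt(7 + sqrt(7))) ≈ -43169.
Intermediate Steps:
L(P, Q) = 5 + P + Q
T(C) = 5 + C + sqrt(4 + 6/C) (T(C) = 5 + sqrt(6/C + 4) + C = 5 + sqrt(4 + 6/C) + C = 5 + C + sqrt(4 + 6/C))
M(D) = 1/(D + 87*sqrt(D)) (M(D) = 1/(87*sqrt(D) + D) = 1/(D + 87*sqrt(D)))
-43169 - M(T(2)) = -43169 - 1/((5 + 2 + sqrt(4 + 6/2)) + 87*sqrt(5 + 2 + sqrt(4 + 6/2))) = -43169 - 1/((5 + 2 + sqrt(4 + 6*(1/2))) + 87*sqrt(5 + 2 + sqrt(4 + 6*(1/2)))) = -43169 - 1/((5 + 2 + sqrt(4 + 3)) + 87*sqrt(5 + 2 + sqrt(4 + 3))) = -43169 - 1/((5 + 2 + sqrt(7)) + 87*sqrt(5 + 2 + sqrt(7))) = -43169 - 1/((7 + sqrt(7)) + 87*sqrt(7 + sqrt(7))) = -43169 - 1/(7 + sqrt(7) + 87*sqrt(7 + sqrt(7)))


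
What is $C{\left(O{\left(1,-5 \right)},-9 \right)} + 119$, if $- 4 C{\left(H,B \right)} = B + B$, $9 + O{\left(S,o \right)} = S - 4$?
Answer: $\frac{247}{2} \approx 123.5$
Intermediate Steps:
$O{\left(S,o \right)} = -13 + S$ ($O{\left(S,o \right)} = -9 + \left(S - 4\right) = -9 + \left(-4 + S\right) = -13 + S$)
$C{\left(H,B \right)} = - \frac{B}{2}$ ($C{\left(H,B \right)} = - \frac{B + B}{4} = - \frac{2 B}{4} = - \frac{B}{2}$)
$C{\left(O{\left(1,-5 \right)},-9 \right)} + 119 = \left(- \frac{1}{2}\right) \left(-9\right) + 119 = \frac{9}{2} + 119 = \frac{247}{2}$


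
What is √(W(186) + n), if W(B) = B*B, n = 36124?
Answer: 8*√1105 ≈ 265.93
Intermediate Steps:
W(B) = B²
√(W(186) + n) = √(186² + 36124) = √(34596 + 36124) = √70720 = 8*√1105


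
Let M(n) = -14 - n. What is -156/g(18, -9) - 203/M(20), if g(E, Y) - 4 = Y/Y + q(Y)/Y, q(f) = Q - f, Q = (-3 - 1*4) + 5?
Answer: -20011/646 ≈ -30.977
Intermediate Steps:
Q = -2 (Q = (-3 - 4) + 5 = -7 + 5 = -2)
q(f) = -2 - f
g(E, Y) = 5 + (-2 - Y)/Y (g(E, Y) = 4 + (Y/Y + (-2 - Y)/Y) = 4 + (1 + (-2 - Y)/Y) = 5 + (-2 - Y)/Y)
-156/g(18, -9) - 203/M(20) = -156/(4 - 2/(-9)) - 203/(-14 - 1*20) = -156/(4 - 2*(-1/9)) - 203/(-14 - 20) = -156/(4 + 2/9) - 203/(-34) = -156/38/9 - 203*(-1/34) = -156*9/38 + 203/34 = -702/19 + 203/34 = -20011/646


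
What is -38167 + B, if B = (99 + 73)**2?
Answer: -8583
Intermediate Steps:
B = 29584 (B = 172**2 = 29584)
-38167 + B = -38167 + 29584 = -8583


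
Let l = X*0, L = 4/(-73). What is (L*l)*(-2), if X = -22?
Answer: 0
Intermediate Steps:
L = -4/73 (L = 4*(-1/73) = -4/73 ≈ -0.054795)
l = 0 (l = -22*0 = 0)
(L*l)*(-2) = -4/73*0*(-2) = 0*(-2) = 0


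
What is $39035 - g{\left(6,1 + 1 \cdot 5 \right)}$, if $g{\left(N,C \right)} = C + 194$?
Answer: $38835$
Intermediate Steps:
$g{\left(N,C \right)} = 194 + C$
$39035 - g{\left(6,1 + 1 \cdot 5 \right)} = 39035 - \left(194 + \left(1 + 1 \cdot 5\right)\right) = 39035 - \left(194 + \left(1 + 5\right)\right) = 39035 - \left(194 + 6\right) = 39035 - 200 = 38835$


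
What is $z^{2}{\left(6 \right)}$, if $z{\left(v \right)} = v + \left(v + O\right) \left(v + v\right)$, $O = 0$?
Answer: $6084$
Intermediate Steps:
$z{\left(v \right)} = v + 2 v^{2}$ ($z{\left(v \right)} = v + \left(v + 0\right) \left(v + v\right) = v + v 2 v = v + 2 v^{2}$)
$z^{2}{\left(6 \right)} = \left(6 \left(1 + 2 \cdot 6\right)\right)^{2} = \left(6 \left(1 + 12\right)\right)^{2} = \left(6 \cdot 13\right)^{2} = 78^{2} = 6084$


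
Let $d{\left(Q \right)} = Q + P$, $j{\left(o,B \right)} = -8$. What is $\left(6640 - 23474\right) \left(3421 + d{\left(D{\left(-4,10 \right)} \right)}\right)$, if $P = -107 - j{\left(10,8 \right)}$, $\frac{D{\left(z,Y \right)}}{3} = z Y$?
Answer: $-53902468$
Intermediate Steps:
$D{\left(z,Y \right)} = 3 Y z$ ($D{\left(z,Y \right)} = 3 z Y = 3 Y z$)
$P = -99$ ($P = -107 - -8 = -107 + 8 = -99$)
$d{\left(Q \right)} = -99 + Q$ ($d{\left(Q \right)} = Q - 99 = -99 + Q$)
$\left(6640 - 23474\right) \left(3421 + d{\left(D{\left(-4,10 \right)} \right)}\right) = \left(6640 - 23474\right) \left(3421 + \left(-99 + 3 \cdot 10 \left(-4\right)\right)\right) = - 16834 \left(3421 - 219\right) = \left(-16834\right) 3202 = -53902468$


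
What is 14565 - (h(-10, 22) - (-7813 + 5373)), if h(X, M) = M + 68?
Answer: 12035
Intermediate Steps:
h(X, M) = 68 + M
14565 - (h(-10, 22) - (-7813 + 5373)) = 14565 - ((68 + 22) - (-7813 + 5373)) = 14565 - (90 - 1*(-2440)) = 14565 - (90 + 2440) = 14565 - 1*2530 = 14565 - 2530 = 12035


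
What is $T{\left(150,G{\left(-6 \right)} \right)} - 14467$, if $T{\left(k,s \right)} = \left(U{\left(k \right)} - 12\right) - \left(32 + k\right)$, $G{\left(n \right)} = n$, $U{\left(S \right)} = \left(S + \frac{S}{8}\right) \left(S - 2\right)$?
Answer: $10314$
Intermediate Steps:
$U{\left(S \right)} = \frac{9 S \left(-2 + S\right)}{8}$ ($U{\left(S \right)} = \left(S + S \frac{1}{8}\right) \left(-2 + S\right) = \left(S + \frac{S}{8}\right) \left(-2 + S\right) = \frac{9 S}{8} \left(-2 + S\right) = \frac{9 S \left(-2 + S\right)}{8}$)
$T{\left(k,s \right)} = -44 - k + \frac{9 k \left(-2 + k\right)}{8}$ ($T{\left(k,s \right)} = \left(\frac{9 k \left(-2 + k\right)}{8} - 12\right) - \left(32 + k\right) = \left(-12 + \frac{9 k \left(-2 + k\right)}{8}\right) - \left(32 + k\right) = -44 - k + \frac{9 k \left(-2 + k\right)}{8}$)
$T{\left(150,G{\left(-6 \right)} \right)} - 14467 = \left(-44 - \frac{975}{2} + \frac{9 \cdot 150^{2}}{8}\right) - 14467 = \left(-44 - \frac{975}{2} + \frac{9}{8} \cdot 22500\right) - 14467 = \left(-44 - \frac{975}{2} + \frac{50625}{2}\right) - 14467 = 24781 - 14467 = 10314$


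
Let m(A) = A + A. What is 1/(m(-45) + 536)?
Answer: 1/446 ≈ 0.0022422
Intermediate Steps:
m(A) = 2*A
1/(m(-45) + 536) = 1/(2*(-45) + 536) = 1/(-90 + 536) = 1/446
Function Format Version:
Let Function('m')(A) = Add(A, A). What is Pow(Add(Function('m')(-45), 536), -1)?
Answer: Rational(1, 446) ≈ 0.0022422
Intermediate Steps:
Function('m')(A) = Mul(2, A)
Pow(Add(Function('m')(-45), 536), -1) = Pow(Add(Mul(2, -45), 536), -1) = Pow(Add(-90, 536), -1) = Pow(446, -1) = Rational(1, 446)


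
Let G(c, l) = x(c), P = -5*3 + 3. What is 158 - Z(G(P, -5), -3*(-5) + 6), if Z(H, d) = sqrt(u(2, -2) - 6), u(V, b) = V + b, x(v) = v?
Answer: 158 - I*sqrt(6) ≈ 158.0 - 2.4495*I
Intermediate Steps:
P = -12 (P = -15 + 3 = -12)
G(c, l) = c
Z(H, d) = I*sqrt(6) (Z(H, d) = sqrt((2 - 2) - 6) = sqrt(0 - 6) = sqrt(-6) = I*sqrt(6))
158 - Z(G(P, -5), -3*(-5) + 6) = 158 - I*sqrt(6)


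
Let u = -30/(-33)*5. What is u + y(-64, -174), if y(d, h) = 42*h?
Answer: -80338/11 ≈ -7303.5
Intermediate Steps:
u = 50/11 (u = -30*(-1)/33*5 = -2*(-5/11)*5 = (10/11)*5 = 50/11 ≈ 4.5455)
u + y(-64, -174) = 50/11 + 42*(-174) = 50/11 - 7308 = -80338/11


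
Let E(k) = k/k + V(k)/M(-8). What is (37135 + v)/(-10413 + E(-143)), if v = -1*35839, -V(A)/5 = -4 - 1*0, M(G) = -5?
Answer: -27/217 ≈ -0.12442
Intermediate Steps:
V(A) = 20 (V(A) = -5*(-4 - 1*0) = -5*(-4 + 0) = -5*(-4) = 20)
E(k) = -3 (E(k) = k/k + 20/(-5) = 1 + 20*(-⅕) = 1 - 4 = -3)
v = -35839
(37135 + v)/(-10413 + E(-143)) = (37135 - 35839)/(-10413 - 3) = 1296/(-10416) = 1296*(-1/10416) = -27/217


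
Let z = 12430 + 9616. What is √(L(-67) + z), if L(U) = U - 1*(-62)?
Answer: 3*√2449 ≈ 148.46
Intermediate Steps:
L(U) = 62 + U (L(U) = U + 62 = 62 + U)
z = 22046
√(L(-67) + z) = √((62 - 67) + 22046) = √(-5 + 22046) = √22041 = 3*√2449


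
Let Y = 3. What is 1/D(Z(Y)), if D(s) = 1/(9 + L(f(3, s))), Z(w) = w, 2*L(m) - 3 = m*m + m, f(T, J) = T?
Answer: 33/2 ≈ 16.500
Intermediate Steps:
L(m) = 3/2 + m/2 + m²/2 (L(m) = 3/2 + (m*m + m)/2 = 3/2 + (m² + m)/2 = 3/2 + (m + m²)/2 = 3/2 + (m/2 + m²/2) = 3/2 + m/2 + m²/2)
D(s) = 2/33 (D(s) = 1/(9 + (3/2 + (½)*3 + (½)*3²)) = 1/(9 + (3/2 + 3/2 + (½)*9)) = 1/(9 + (3/2 + 3/2 + 9/2)) = 1/(9 + 15/2) = 1/(33/2) = 2/33)
1/D(Z(Y)) = 1/(2/33) = 33/2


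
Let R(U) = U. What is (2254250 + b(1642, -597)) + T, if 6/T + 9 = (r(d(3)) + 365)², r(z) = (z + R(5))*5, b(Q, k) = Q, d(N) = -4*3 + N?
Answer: 44747873713/19836 ≈ 2.2559e+6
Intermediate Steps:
d(N) = -12 + N
r(z) = 25 + 5*z (r(z) = (z + 5)*5 = (5 + z)*5 = 25 + 5*z)
T = 1/19836 (T = 6/(-9 + ((25 + 5*(-12 + 3)) + 365)²) = 6/(-9 + ((25 + 5*(-9)) + 365)²) = 6/(-9 + ((25 - 45) + 365)²) = 6/(-9 + (-20 + 365)²) = 6/(-9 + 345²) = 6/(-9 + 119025) = 6/119016 = 6*(1/119016) = 1/19836 ≈ 5.0413e-5)
(2254250 + b(1642, -597)) + T = (2254250 + 1642) + 1/19836 = 2255892 + 1/19836 = 44747873713/19836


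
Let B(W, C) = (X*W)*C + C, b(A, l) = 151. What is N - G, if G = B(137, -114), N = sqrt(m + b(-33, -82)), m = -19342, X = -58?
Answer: -905730 + I*sqrt(19191) ≈ -9.0573e+5 + 138.53*I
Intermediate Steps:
B(W, C) = C - 58*C*W (B(W, C) = (-58*W)*C + C = -58*C*W + C = C - 58*C*W)
N = I*sqrt(19191) (N = sqrt(-19342 + 151) = sqrt(-19191) = I*sqrt(19191) ≈ 138.53*I)
G = 905730 (G = -114*(1 - 58*137) = -114*(1 - 7946) = -114*(-7945) = 905730)
N - G = I*sqrt(19191) - 1*905730 = I*sqrt(19191) - 905730 = -905730 + I*sqrt(19191)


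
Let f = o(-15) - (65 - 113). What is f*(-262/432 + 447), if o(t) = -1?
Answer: 4531787/216 ≈ 20981.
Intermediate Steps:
f = 47 (f = -1 - (65 - 113) = -1 - 1*(-48) = -1 + 48 = 47)
f*(-262/432 + 447) = 47*(-262/432 + 447) = 47*(-262*1/432 + 447) = 47*(-131/216 + 447) = 47*(96421/216) = 4531787/216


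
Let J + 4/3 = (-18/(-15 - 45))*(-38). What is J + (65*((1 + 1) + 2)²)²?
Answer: 16223809/15 ≈ 1.0816e+6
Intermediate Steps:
J = -191/15 (J = -4/3 + (-18/(-15 - 45))*(-38) = -4/3 + (-18/(-60))*(-38) = -4/3 - 1/60*(-18)*(-38) = -4/3 + (3/10)*(-38) = -4/3 - 57/5 = -191/15 ≈ -12.733)
J + (65*((1 + 1) + 2)²)² = -191/15 + (65*((1 + 1) + 2)²)² = -191/15 + (65*(2 + 2)²)² = -191/15 + (65*4²)² = -191/15 + (65*16)² = -191/15 + 1040² = -191/15 + 1081600 = 16223809/15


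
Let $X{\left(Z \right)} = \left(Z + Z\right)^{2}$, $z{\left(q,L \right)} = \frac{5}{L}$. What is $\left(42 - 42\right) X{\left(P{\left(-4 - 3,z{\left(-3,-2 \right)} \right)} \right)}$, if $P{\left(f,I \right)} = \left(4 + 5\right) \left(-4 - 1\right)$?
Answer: $0$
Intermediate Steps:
$P{\left(f,I \right)} = -45$ ($P{\left(f,I \right)} = 9 \left(-5\right) = -45$)
$X{\left(Z \right)} = 4 Z^{2}$ ($X{\left(Z \right)} = \left(2 Z\right)^{2} = 4 Z^{2}$)
$\left(42 - 42\right) X{\left(P{\left(-4 - 3,z{\left(-3,-2 \right)} \right)} \right)} = \left(42 - 42\right) 4 \left(-45\right)^{2} = 0 \cdot 4 \cdot 2025 = 0 \cdot 8100 = 0$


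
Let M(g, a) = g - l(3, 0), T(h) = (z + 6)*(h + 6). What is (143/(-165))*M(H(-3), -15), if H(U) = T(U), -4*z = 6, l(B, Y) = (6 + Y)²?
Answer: 39/2 ≈ 19.500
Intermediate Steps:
z = -3/2 (z = -¼*6 = -3/2 ≈ -1.5000)
T(h) = 27 + 9*h/2 (T(h) = (-3/2 + 6)*(h + 6) = 9*(6 + h)/2 = 27 + 9*h/2)
H(U) = 27 + 9*U/2
M(g, a) = -36 + g (M(g, a) = g - (6 + 0)² = g - 1*6² = g - 1*36 = g - 36 = -36 + g)
(143/(-165))*M(H(-3), -15) = (143/(-165))*(-36 + (27 + (9/2)*(-3))) = (143*(-1/165))*(-36 + (27 - 27/2)) = -13*(-36 + 27/2)/15 = -13/15*(-45/2) = 39/2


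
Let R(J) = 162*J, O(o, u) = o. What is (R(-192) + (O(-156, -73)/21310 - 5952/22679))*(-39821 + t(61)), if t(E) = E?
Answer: 59768689887887904/48328949 ≈ 1.2367e+9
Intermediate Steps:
(R(-192) + (O(-156, -73)/21310 - 5952/22679))*(-39821 + t(61)) = (162*(-192) + (-156/21310 - 5952/22679))*(-39821 + 61) = (-31104 + (-156*1/21310 - 5952*1/22679))*(-39760) = (-31104 + (-78/10655 - 5952/22679))*(-39760) = (-31104 - 65187522/241644745)*(-39760) = -7516183336002/241644745*(-39760) = 59768689887887904/48328949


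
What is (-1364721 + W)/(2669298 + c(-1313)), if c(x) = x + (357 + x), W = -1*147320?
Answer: -1512041/2667029 ≈ -0.56694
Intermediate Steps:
W = -147320
c(x) = 357 + 2*x
(-1364721 + W)/(2669298 + c(-1313)) = (-1364721 - 147320)/(2669298 + (357 + 2*(-1313))) = -1512041/(2669298 + (357 - 2626)) = -1512041/(2669298 - 2269) = -1512041/2667029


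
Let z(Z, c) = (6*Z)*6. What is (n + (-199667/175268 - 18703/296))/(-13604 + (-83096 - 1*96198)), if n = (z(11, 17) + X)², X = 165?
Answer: -4081044212163/2501854653136 ≈ -1.6312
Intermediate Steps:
z(Z, c) = 36*Z
n = 314721 (n = (36*11 + 165)² = (396 + 165)² = 561² = 314721)
(n + (-199667/175268 - 18703/296))/(-13604 + (-83096 - 1*96198)) = (314721 + (-199667/175268 - 18703/296))/(-13604 + (-83096 - 1*96198)) = (314721 + (-199667*1/175268 - 18703*1/296))/(-13604 + (-83096 - 96198)) = (314721 + (-199667/175268 - 18703/296))/(-13604 - 179294) = (314721 - 834284709/12969832)/(-192898) = (4081044212163/12969832)*(-1/192898) = -4081044212163/2501854653136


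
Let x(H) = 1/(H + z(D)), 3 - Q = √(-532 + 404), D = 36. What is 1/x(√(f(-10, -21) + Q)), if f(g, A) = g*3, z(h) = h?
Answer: 36 + √(-27 - 8*I*√2) ≈ 37.066 - 5.3045*I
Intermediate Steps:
f(g, A) = 3*g
Q = 3 - 8*I*√2 (Q = 3 - √(-532 + 404) = 3 - √(-128) = 3 - 8*I*√2 ≈ 3.0 - 11.314*I)
x(H) = 1/(36 + H) (x(H) = 1/(H + 36) = 1/(36 + H))
1/x(√(f(-10, -21) + Q)) = 1/(1/(36 + √(3*(-10) + (3 - 8*I*√2)))) = 1/(1/(36 + √(-30 + (3 - 8*I*√2)))) = 1/(1/(36 + √(-27 - 8*I*√2))) = 36 + √(-27 - 8*I*√2)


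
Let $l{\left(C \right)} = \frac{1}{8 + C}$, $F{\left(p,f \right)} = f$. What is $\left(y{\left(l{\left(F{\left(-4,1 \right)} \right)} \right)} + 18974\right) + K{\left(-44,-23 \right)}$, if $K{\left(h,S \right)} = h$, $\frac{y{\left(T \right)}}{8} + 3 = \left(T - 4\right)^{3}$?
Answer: $\frac{13439474}{729} \approx 18436.0$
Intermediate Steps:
$y{\left(T \right)} = -24 + 8 \left(-4 + T\right)^{3}$ ($y{\left(T \right)} = -24 + 8 \left(T - 4\right)^{3} = -24 + 8 \left(-4 + T\right)^{3}$)
$\left(y{\left(l{\left(F{\left(-4,1 \right)} \right)} \right)} + 18974\right) + K{\left(-44,-23 \right)} = \left(\left(-24 + 8 \left(-4 + \frac{1}{8 + 1}\right)^{3}\right) + 18974\right) - 44 = \left(\left(-24 + 8 \left(-4 + \frac{1}{9}\right)^{3}\right) + 18974\right) - 44 = \left(\left(-24 + 8 \left(- \frac{35}{9}\right)^{3}\right) + 18974\right) - 44 = \left(\left(-24 + 8 \left(- \frac{42875}{729}\right)\right) + 18974\right) - 44 = \left(\left(-24 - \frac{343000}{729}\right) + 18974\right) - 44 = \left(- \frac{360496}{729} + 18974\right) - 44 = \frac{13471550}{729} - 44 = \frac{13439474}{729}$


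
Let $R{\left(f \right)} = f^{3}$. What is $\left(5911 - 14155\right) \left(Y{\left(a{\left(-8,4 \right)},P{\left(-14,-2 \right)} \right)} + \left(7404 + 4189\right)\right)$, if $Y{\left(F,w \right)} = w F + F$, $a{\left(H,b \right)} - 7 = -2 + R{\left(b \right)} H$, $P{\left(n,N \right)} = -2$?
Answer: $-99752400$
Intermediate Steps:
$a{\left(H,b \right)} = 5 + H b^{3}$ ($a{\left(H,b \right)} = 7 + \left(-2 + b^{3} H\right) = 7 + \left(-2 + H b^{3}\right) = 5 + H b^{3}$)
$Y{\left(F,w \right)} = F + F w$ ($Y{\left(F,w \right)} = F w + F = F + F w$)
$\left(5911 - 14155\right) \left(Y{\left(a{\left(-8,4 \right)},P{\left(-14,-2 \right)} \right)} + \left(7404 + 4189\right)\right) = \left(5911 - 14155\right) \left(\left(5 - 8 \cdot 4^{3}\right) \left(1 - 2\right) + \left(7404 + 4189\right)\right) = - 8244 \left(\left(5 - 512\right) \left(-1\right) + 11593\right) = - 8244 \left(\left(-507\right) \left(-1\right) + 11593\right) = - 8244 \left(507 + 11593\right) = \left(-8244\right) 12100 = -99752400$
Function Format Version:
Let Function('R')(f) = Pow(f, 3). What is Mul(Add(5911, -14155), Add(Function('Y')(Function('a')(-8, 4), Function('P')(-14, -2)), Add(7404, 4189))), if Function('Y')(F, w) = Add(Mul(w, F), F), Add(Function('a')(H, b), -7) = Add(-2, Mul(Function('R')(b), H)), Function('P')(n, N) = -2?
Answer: -99752400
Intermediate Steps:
Function('a')(H, b) = Add(5, Mul(H, Pow(b, 3))) (Function('a')(H, b) = Add(7, Add(-2, Mul(Pow(b, 3), H))) = Add(7, Add(-2, Mul(H, Pow(b, 3)))) = Add(5, Mul(H, Pow(b, 3))))
Function('Y')(F, w) = Add(F, Mul(F, w)) (Function('Y')(F, w) = Add(Mul(F, w), F) = Add(F, Mul(F, w)))
Mul(Add(5911, -14155), Add(Function('Y')(Function('a')(-8, 4), Function('P')(-14, -2)), Add(7404, 4189))) = Mul(Add(5911, -14155), Add(Mul(Add(5, Mul(-8, Pow(4, 3))), Add(1, -2)), Add(7404, 4189))) = Mul(-8244, Add(Mul(Add(5, Mul(-8, 64)), -1), 11593)) = Mul(-8244, Add(Mul(Add(5, -512), -1), 11593)) = Mul(-8244, Add(Mul(-507, -1), 11593)) = Mul(-8244, Add(507, 11593)) = Mul(-8244, 12100) = -99752400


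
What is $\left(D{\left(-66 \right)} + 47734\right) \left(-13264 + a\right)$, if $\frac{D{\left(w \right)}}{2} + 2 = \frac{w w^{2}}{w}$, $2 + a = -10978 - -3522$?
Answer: $-1169591124$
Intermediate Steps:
$a = -7458$ ($a = -2 - 7456 = -7458$)
$D{\left(w \right)} = -4 + 2 w^{2}$ ($D{\left(w \right)} = -4 + 2 \frac{w w^{2}}{w} = -4 + 2 \frac{w^{3}}{w} = -4 + 2 w^{2}$)
$\left(D{\left(-66 \right)} + 47734\right) \left(-13264 + a\right) = \left(\left(-4 + 2 \left(-66\right)^{2}\right) + 47734\right) \left(-13264 - 7458\right) = \left(\left(-4 + 2 \cdot 4356\right) + 47734\right) \left(-20722\right) = \left(\left(-4 + 8712\right) + 47734\right) \left(-20722\right) = \left(8708 + 47734\right) \left(-20722\right) = 56442 \left(-20722\right) = -1169591124$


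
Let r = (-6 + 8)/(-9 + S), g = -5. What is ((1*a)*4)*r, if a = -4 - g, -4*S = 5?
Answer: -32/41 ≈ -0.78049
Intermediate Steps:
S = -5/4 (S = -¼*5 = -5/4 ≈ -1.2500)
a = 1 (a = -4 - 1*(-5) = -4 + 5 = 1)
r = -8/41 (r = (-6 + 8)/(-9 - 5/4) = 2/(-41/4) = 2*(-4/41) = -8/41 ≈ -0.19512)
((1*a)*4)*r = ((1*1)*4)*(-8/41) = (1*4)*(-8/41) = 4*(-8/41) = -32/41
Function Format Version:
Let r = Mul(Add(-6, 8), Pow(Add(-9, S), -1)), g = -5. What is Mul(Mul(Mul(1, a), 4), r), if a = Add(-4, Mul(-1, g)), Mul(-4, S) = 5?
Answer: Rational(-32, 41) ≈ -0.78049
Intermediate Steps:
S = Rational(-5, 4) (S = Mul(Rational(-1, 4), 5) = Rational(-5, 4) ≈ -1.2500)
a = 1 (a = Add(-4, Mul(-1, -5)) = Add(-4, 5) = 1)
r = Rational(-8, 41) (r = Mul(Add(-6, 8), Pow(Add(-9, Rational(-5, 4)), -1)) = Mul(2, Pow(Rational(-41, 4), -1)) = Mul(2, Rational(-4, 41)) = Rational(-8, 41) ≈ -0.19512)
Mul(Mul(Mul(1, a), 4), r) = Mul(Mul(Mul(1, 1), 4), Rational(-8, 41)) = Mul(Mul(1, 4), Rational(-8, 41)) = Mul(4, Rational(-8, 41)) = Rational(-32, 41)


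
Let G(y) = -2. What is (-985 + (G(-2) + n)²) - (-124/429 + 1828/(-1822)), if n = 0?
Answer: -382888369/390819 ≈ -979.71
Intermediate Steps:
(-985 + (G(-2) + n)²) - (-124/429 + 1828/(-1822)) = (-985 + (-2 + 0)²) - (-124/429 + 1828/(-1822)) = (-985 + (-2)²) - (-124*1/429 + 1828*(-1/1822)) = (-985 + 4) - (-124/429 - 914/911) = -981 - 1*(-505070/390819) = -981 + 505070/390819 = -382888369/390819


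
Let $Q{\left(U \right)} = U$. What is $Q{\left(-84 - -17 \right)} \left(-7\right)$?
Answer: $469$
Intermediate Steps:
$Q{\left(-84 - -17 \right)} \left(-7\right) = \left(-84 - -17\right) \left(-7\right) = \left(-84 + 17\right) \left(-7\right) = \left(-67\right) \left(-7\right) = 469$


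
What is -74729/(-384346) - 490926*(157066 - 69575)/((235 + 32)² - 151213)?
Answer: 2063535523536379/3839808713 ≈ 5.3741e+5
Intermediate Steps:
-74729/(-384346) - 490926*(157066 - 69575)/((235 + 32)² - 151213) = -74729*(-1/384346) - 490926*87491/(267² - 151213) = 74729/384346 - 490926*87491/(71289 - 151213) = 74729/384346 - 490926/((-79924*1/87491)) = 74729/384346 - 490926/(-79924/87491) = 74729/384346 - 490926*(-87491/79924) = 74729/384346 + 21475803333/39962 = 2063535523536379/3839808713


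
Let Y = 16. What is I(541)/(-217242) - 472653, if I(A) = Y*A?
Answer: -51340045841/108621 ≈ -4.7265e+5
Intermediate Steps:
I(A) = 16*A
I(541)/(-217242) - 472653 = (16*541)/(-217242) - 472653 = 8656*(-1/217242) - 472653 = -4328/108621 - 472653 = -51340045841/108621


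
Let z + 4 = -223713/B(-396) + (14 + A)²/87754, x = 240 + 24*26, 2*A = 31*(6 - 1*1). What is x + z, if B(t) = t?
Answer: 5502280917/3861176 ≈ 1425.0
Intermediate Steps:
A = 155/2 (A = (31*(6 - 1*1))/2 = (31*(6 - 1))/2 = (31*5)/2 = (½)*155 = 155/2 ≈ 77.500)
x = 864 (x = 240 + 624 = 864)
z = 2166224853/3861176 (z = -4 + (-223713/(-396) + (14 + 155/2)²/87754) = -4 + (-223713*(-1/396) + (183/2)²*(1/87754)) = -4 + (24857/44 + (33489/4)*(1/87754)) = -4 + (24857/44 + 33489/351016) = -4 + 2181669557/3861176 = 2166224853/3861176 ≈ 561.03)
x + z = 864 + 2166224853/3861176 = 5502280917/3861176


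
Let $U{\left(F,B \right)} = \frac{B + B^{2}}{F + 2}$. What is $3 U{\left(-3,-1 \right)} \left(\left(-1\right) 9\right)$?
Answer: $0$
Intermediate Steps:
$U{\left(F,B \right)} = \frac{B + B^{2}}{2 + F}$
$3 U{\left(-3,-1 \right)} \left(\left(-1\right) 9\right) = 3 \left(- \frac{1 - 1}{2 - 3}\right) \left(\left(-1\right) 9\right) = 3 \left(\left(-1\right) \frac{1}{-1} \cdot 0\right) \left(-9\right) = 3 \left(\left(-1\right) \left(-1\right) 0\right) \left(-9\right) = 3 \cdot 0 \left(-9\right) = 0 \left(-9\right) = 0$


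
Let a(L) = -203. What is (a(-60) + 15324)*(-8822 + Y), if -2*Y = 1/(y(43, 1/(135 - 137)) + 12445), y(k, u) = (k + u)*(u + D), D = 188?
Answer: -10892569789852/81655 ≈ -1.3340e+8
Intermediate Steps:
y(k, u) = (188 + u)*(k + u) (y(k, u) = (k + u)*(u + 188) = (k + u)*(188 + u) = (188 + u)*(k + u))
Y = -2/81655 (Y = -1/(2*(((1/(135 - 137))² + 188*43 + 188/(135 - 137) + 43/(135 - 137)) + 12445)) = -1/(2*(((1/(-2))² + 8084 + 188/(-2) + 43/(-2)) + 12445)) = -1/(2*(((-½)² + 8084 + 188*(-½) + 43*(-½)) + 12445)) = -1/(2*((¼ + 8084 - 94 - 43/2) + 12445)) = -1/(2*(31875/4 + 12445)) = -1/(2*81655/4) = -½*4/81655 = -2/81655 ≈ -2.4493e-5)
(a(-60) + 15324)*(-8822 + Y) = (-203 + 15324)*(-8822 - 2/81655) = 15121*(-720360412/81655) = -10892569789852/81655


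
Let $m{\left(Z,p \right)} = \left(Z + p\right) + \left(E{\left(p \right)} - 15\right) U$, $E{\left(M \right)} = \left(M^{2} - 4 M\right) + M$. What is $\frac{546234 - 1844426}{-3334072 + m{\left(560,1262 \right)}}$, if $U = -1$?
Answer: $\frac{1298192}{4921093} \approx 0.2638$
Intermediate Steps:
$E{\left(M \right)} = M^{2} - 3 M$
$m{\left(Z,p \right)} = 15 + Z + p - p \left(-3 + p\right)$ ($m{\left(Z,p \right)} = \left(Z + p\right) + \left(p \left(-3 + p\right) - 15\right) \left(-1\right) = \left(Z + p\right) + \left(-15 + p \left(-3 + p\right)\right) \left(-1\right) = \left(Z + p\right) - \left(-15 + p \left(-3 + p\right)\right) = 15 + Z + p - p \left(-3 + p\right)$)
$\frac{546234 - 1844426}{-3334072 + m{\left(560,1262 \right)}} = \frac{546234 - 1844426}{-3334072 + \left(15 + 560 + 1262 - 1262 \left(-3 + 1262\right)\right)} = - \frac{1298192}{-3334072 + \left(15 + 560 + 1262 - 1262 \cdot 1259\right)} = - \frac{1298192}{-3334072 + \left(15 + 560 + 1262 - 1588858\right)} = - \frac{1298192}{-3334072 - 1587021} = - \frac{1298192}{-4921093} = \left(-1298192\right) \left(- \frac{1}{4921093}\right) = \frac{1298192}{4921093}$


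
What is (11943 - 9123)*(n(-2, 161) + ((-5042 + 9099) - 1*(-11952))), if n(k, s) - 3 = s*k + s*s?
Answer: 117343020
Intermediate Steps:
n(k, s) = 3 + s**2 + k*s (n(k, s) = 3 + (s*k + s*s) = 3 + (k*s + s**2) = 3 + (s**2 + k*s) = 3 + s**2 + k*s)
(11943 - 9123)*(n(-2, 161) + ((-5042 + 9099) - 1*(-11952))) = (11943 - 9123)*((3 + 161**2 - 2*161) + ((-5042 + 9099) - 1*(-11952))) = 2820*((3 + 25921 - 322) + (4057 + 11952)) = 2820*(25602 + 16009) = 2820*41611 = 117343020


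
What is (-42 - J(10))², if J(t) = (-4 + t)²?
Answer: 6084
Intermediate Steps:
(-42 - J(10))² = (-42 - (-4 + 10)²)² = (-42 - 1*6²)² = (-42 - 1*36)² = (-42 - 36)² = (-78)² = 6084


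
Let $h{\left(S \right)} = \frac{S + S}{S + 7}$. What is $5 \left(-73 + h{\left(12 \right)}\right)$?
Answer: $- \frac{6815}{19} \approx -358.68$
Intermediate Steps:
$h{\left(S \right)} = \frac{2 S}{7 + S}$
$5 \left(-73 + h{\left(12 \right)}\right) = 5 \left(-73 + 2 \cdot 12 \frac{1}{7 + 12}\right) = 5 \left(-73 + 2 \cdot 12 \cdot \frac{1}{19}\right) = 5 \left(-73 + \frac{24}{19}\right) = 5 \left(- \frac{1363}{19}\right) = - \frac{6815}{19}$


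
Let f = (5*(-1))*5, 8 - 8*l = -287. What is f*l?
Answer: -7375/8 ≈ -921.88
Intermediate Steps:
l = 295/8 (l = 1 - ⅛*(-287) = 1 + 287/8 = 295/8 ≈ 36.875)
f = -25 (f = -5*5 = -25)
f*l = -25*295/8 = -7375/8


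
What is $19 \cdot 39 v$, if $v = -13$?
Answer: $-9633$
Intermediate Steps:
$19 \cdot 39 v = 19 \cdot 39 \left(-13\right) = 741 \left(-13\right) = -9633$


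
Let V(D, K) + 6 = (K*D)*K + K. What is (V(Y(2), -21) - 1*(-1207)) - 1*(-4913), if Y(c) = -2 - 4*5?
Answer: -3609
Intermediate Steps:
Y(c) = -22 (Y(c) = -2 - 20 = -22)
V(D, K) = -6 + K + D*K² (V(D, K) = -6 + ((K*D)*K + K) = -6 + ((D*K)*K + K) = -6 + (D*K² + K) = -6 + (K + D*K²) = -6 + K + D*K²)
(V(Y(2), -21) - 1*(-1207)) - 1*(-4913) = ((-6 - 21 - 22*(-21)²) - 1*(-1207)) - 1*(-4913) = ((-6 - 21 - 22*441) + 1207) + 4913 = ((-6 - 21 - 9702) + 1207) + 4913 = (-9729 + 1207) + 4913 = -8522 + 4913 = -3609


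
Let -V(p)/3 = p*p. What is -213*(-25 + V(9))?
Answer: 57084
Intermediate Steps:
V(p) = -3*p**2 (V(p) = -3*p*p = -3*p**2)
-213*(-25 + V(9)) = -213*(-25 - 3*9**2) = -213*(-25 - 3*81) = -213*(-25 - 243) = -213*(-268) = 57084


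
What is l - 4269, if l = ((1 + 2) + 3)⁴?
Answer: -2973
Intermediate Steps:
l = 1296 (l = (3 + 3)⁴ = 6⁴ = 1296)
l - 4269 = 1296 - 4269 = -2973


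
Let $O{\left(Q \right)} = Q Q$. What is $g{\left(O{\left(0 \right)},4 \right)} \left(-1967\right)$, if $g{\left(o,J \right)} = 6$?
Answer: $-11802$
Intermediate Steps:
$O{\left(Q \right)} = Q^{2}$
$g{\left(O{\left(0 \right)},4 \right)} \left(-1967\right) = 6 \left(-1967\right) = -11802$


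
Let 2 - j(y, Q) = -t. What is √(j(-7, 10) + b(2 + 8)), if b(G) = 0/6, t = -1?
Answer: 1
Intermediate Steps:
b(G) = 0 (b(G) = 0*(⅙) = 0)
j(y, Q) = 1 (j(y, Q) = 2 - (-1)*(-1) = 2 - 1*1 = 2 - 1 = 1)
√(j(-7, 10) + b(2 + 8)) = √(1 + 0) = √1 = 1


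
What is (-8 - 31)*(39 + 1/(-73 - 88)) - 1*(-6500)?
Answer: 801658/161 ≈ 4979.2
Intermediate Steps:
(-8 - 31)*(39 + 1/(-73 - 88)) - 1*(-6500) = -39*(39 + 1/(-161)) + 6500 = -39*(39 - 1/161) + 6500 = -39*6278/161 + 6500 = -244842/161 + 6500 = 801658/161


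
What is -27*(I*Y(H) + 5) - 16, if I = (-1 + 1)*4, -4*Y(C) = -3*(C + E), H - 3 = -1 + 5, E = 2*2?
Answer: -151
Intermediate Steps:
E = 4
H = 7 (H = 3 + (-1 + 5) = 3 + 4 = 7)
Y(C) = 3 + 3*C/4 (Y(C) = -(-3)*(C + 4)/4 = -(-3)*(4 + C)/4 = -(-12 - 3*C)/4 = 3 + 3*C/4)
I = 0 (I = 0*4 = 0)
-27*(I*Y(H) + 5) - 16 = -27*(0*(3 + (¾)*7) + 5) - 16 = -27*(0*(3 + 21/4) + 5) - 16 = -27*(0*(33/4) + 5) - 16 = -27*(0 + 5) - 16 = -27*5 - 16 = -135 - 16 = -151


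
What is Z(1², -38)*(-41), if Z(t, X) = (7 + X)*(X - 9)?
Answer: -59737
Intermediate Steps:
Z(t, X) = (-9 + X)*(7 + X) (Z(t, X) = (7 + X)*(-9 + X) = (-9 + X)*(7 + X))
Z(1², -38)*(-41) = (-63 + (-38)² - 2*(-38))*(-41) = (-63 + 1444 + 76)*(-41) = 1457*(-41) = -59737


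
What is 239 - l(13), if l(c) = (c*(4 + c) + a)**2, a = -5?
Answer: -46417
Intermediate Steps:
l(c) = (-5 + c*(4 + c))**2 (l(c) = (c*(4 + c) - 5)**2 = (-5 + c*(4 + c))**2)
239 - l(13) = 239 - (-5 + 13**2 + 4*13)**2 = 239 - (-5 + 169 + 52)**2 = 239 - 1*216**2 = 239 - 1*46656 = 239 - 46656 = -46417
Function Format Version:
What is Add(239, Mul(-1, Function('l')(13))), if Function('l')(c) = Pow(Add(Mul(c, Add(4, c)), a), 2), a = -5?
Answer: -46417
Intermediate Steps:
Function('l')(c) = Pow(Add(-5, Mul(c, Add(4, c))), 2) (Function('l')(c) = Pow(Add(Mul(c, Add(4, c)), -5), 2) = Pow(Add(-5, Mul(c, Add(4, c))), 2))
Add(239, Mul(-1, Function('l')(13))) = Add(239, Mul(-1, Pow(Add(-5, Pow(13, 2), Mul(4, 13)), 2))) = Add(239, Mul(-1, Pow(Add(-5, 169, 52), 2))) = Add(239, Mul(-1, Pow(216, 2))) = Add(239, Mul(-1, 46656)) = Add(239, -46656) = -46417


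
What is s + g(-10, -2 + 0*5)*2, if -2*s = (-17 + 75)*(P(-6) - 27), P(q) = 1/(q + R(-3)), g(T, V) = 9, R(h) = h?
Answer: 7238/9 ≈ 804.22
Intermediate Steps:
P(q) = 1/(-3 + q) (P(q) = 1/(q - 3) = 1/(-3 + q))
s = 7076/9 (s = -(-17 + 75)*(1/(-3 - 6) - 27)/2 = -29*(1/(-9) - 27) = -29*(-⅑ - 27) = -29*(-244)/9 = -½*(-14152/9) = 7076/9 ≈ 786.22)
s + g(-10, -2 + 0*5)*2 = 7076/9 + 9*2 = 7076/9 + 18 = 7238/9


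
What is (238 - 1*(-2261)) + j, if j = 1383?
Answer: 3882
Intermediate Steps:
(238 - 1*(-2261)) + j = (238 - 1*(-2261)) + 1383 = (238 + 2261) + 1383 = 2499 + 1383 = 3882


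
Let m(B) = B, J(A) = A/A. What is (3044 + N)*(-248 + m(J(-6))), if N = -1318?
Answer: -426322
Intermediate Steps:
J(A) = 1
(3044 + N)*(-248 + m(J(-6))) = (3044 - 1318)*(-248 + 1) = 1726*(-247) = -426322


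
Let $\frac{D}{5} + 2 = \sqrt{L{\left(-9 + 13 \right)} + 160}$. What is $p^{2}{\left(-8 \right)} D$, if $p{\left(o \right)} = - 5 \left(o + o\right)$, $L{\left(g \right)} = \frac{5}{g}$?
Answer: $-64000 + 16000 \sqrt{645} \approx 3.4235 \cdot 10^{5}$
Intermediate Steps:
$p{\left(o \right)} = - 10 o$ ($p{\left(o \right)} = - 5 \cdot 2 o = - 10 o$)
$D = -10 + \frac{5 \sqrt{645}}{2}$ ($D = -10 + 5 \sqrt{\frac{5}{-9 + 13} + 160} = -10 + 5 \sqrt{\frac{5}{4} + 160} = -10 + 5 \sqrt{\frac{645}{4}} = -10 + 5 \frac{\sqrt{645}}{2} = -10 + \frac{5 \sqrt{645}}{2} \approx 53.492$)
$p^{2}{\left(-8 \right)} D = \left(\left(-10\right) \left(-8\right)\right)^{2} \left(-10 + \frac{5 \sqrt{645}}{2}\right) = 80^{2} \left(-10 + \frac{5 \sqrt{645}}{2}\right) = 6400 \left(-10 + \frac{5 \sqrt{645}}{2}\right) = -64000 + 16000 \sqrt{645}$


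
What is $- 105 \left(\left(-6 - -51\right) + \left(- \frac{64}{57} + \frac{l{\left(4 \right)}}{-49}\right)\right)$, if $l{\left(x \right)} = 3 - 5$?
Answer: $- \frac{613315}{133} \approx -4611.4$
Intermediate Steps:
$l{\left(x \right)} = -2$
$- 105 \left(\left(-6 - -51\right) + \left(- \frac{64}{57} + \frac{l{\left(4 \right)}}{-49}\right)\right) = - 105 \left(\left(-6 - -51\right) - \left(- \frac{2}{49} + \frac{64}{57}\right)\right) = - 105 \left(\left(-6 + 51\right) - \frac{3022}{2793}\right) = - 105 \left(45 + \left(- \frac{64}{57} + \frac{2}{49}\right)\right) = - 105 \left(45 - \frac{3022}{2793}\right) = \left(-105\right) \frac{122663}{2793} = - \frac{613315}{133}$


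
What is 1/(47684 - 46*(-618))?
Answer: 1/76112 ≈ 1.3139e-5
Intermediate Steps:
1/(47684 - 46*(-618)) = 1/(47684 + 28428) = 1/76112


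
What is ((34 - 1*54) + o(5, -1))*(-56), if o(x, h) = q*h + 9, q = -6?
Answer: 280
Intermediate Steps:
o(x, h) = 9 - 6*h (o(x, h) = -6*h + 9 = 9 - 6*h)
((34 - 1*54) + o(5, -1))*(-56) = ((34 - 1*54) + (9 - 6*(-1)))*(-56) = ((34 - 54) + (9 + 6))*(-56) = (-20 + 15)*(-56) = -5*(-56) = 280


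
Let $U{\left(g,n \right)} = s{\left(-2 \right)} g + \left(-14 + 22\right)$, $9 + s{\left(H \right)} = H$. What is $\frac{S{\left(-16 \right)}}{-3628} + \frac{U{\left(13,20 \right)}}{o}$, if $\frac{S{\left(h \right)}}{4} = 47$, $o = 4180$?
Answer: $- \frac{63781}{758252} \approx -0.084116$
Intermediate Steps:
$s{\left(H \right)} = -9 + H$
$S{\left(h \right)} = 188$ ($S{\left(h \right)} = 4 \cdot 47 = 188$)
$U{\left(g,n \right)} = 8 - 11 g$ ($U{\left(g,n \right)} = \left(-9 - 2\right) g + \left(-14 + 22\right) = - 11 g + 8 = 8 - 11 g$)
$\frac{S{\left(-16 \right)}}{-3628} + \frac{U{\left(13,20 \right)}}{o} = \frac{188}{-3628} + \frac{8 - 143}{4180} = 188 \left(- \frac{1}{3628}\right) + \left(8 - 143\right) \frac{1}{4180} = - \frac{47}{907} - \frac{27}{836} = - \frac{63781}{758252}$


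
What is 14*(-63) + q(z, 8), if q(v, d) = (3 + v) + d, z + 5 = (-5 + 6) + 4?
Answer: -871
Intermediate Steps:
z = 0 (z = -5 + ((-5 + 6) + 4) = -5 + (1 + 4) = -5 + 5 = 0)
q(v, d) = 3 + d + v
14*(-63) + q(z, 8) = 14*(-63) + (3 + 8 + 0) = -882 + 11 = -871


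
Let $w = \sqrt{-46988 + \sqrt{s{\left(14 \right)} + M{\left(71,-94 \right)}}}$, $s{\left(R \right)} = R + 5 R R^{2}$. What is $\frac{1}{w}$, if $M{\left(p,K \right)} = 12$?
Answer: $- \frac{i}{\sqrt{46988 - \sqrt{13746}}} \approx - 0.004619 i$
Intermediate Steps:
$s{\left(R \right)} = R + 5 R^{3}$
$w = \sqrt{-46988 + \sqrt{13746}}$ ($w = \sqrt{-46988 + \sqrt{\left(14 + 5 \cdot 14^{3}\right) + 12}} = \sqrt{-46988 + \sqrt{\left(14 + 5 \cdot 2744\right) + 12}} = \sqrt{-46988 + \sqrt{\left(14 + 13720\right) + 12}} = \sqrt{-46988 + \sqrt{13734 + 12}} = \sqrt{-46988 + \sqrt{13746}} \approx 216.5 i$)
$\frac{1}{w} = \frac{1}{\sqrt{-46988 + \sqrt{13746}}}$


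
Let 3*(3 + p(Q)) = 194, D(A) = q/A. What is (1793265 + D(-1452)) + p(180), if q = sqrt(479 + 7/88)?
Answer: 5379980/3 - sqrt(927498)/63888 ≈ 1.7933e+6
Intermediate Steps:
q = sqrt(927498)/44 (q = sqrt(479 + 7*(1/88)) = sqrt(479 + 7/88) = sqrt(42159/88) = sqrt(927498)/44 ≈ 21.888)
D(A) = sqrt(927498)/(44*A) (D(A) = (sqrt(927498)/44)/A = sqrt(927498)/(44*A))
p(Q) = 185/3 (p(Q) = -3 + (1/3)*194 = -3 + 194/3 = 185/3)
(1793265 + D(-1452)) + p(180) = (1793265 + (1/44)*sqrt(927498)/(-1452)) + 185/3 = (1793265 + (1/44)*sqrt(927498)*(-1/1452)) + 185/3 = (1793265 - sqrt(927498)/63888) + 185/3 = 5379980/3 - sqrt(927498)/63888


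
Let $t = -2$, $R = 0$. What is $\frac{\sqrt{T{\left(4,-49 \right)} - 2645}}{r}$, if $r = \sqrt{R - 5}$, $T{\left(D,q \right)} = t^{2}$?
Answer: $\frac{\sqrt{13205}}{5} \approx 22.983$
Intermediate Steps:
$T{\left(D,q \right)} = 4$ ($T{\left(D,q \right)} = \left(-2\right)^{2} = 4$)
$r = i \sqrt{5}$ ($r = \sqrt{0 - 5} = \sqrt{-5} = i \sqrt{5} \approx 2.2361 i$)
$\frac{\sqrt{T{\left(4,-49 \right)} - 2645}}{r} = \frac{\sqrt{4 - 2645}}{i \sqrt{5}} = - \frac{i \sqrt{5}}{5} \sqrt{-2641} = - \frac{i \sqrt{5}}{5} i \sqrt{2641} = \frac{\sqrt{13205}}{5}$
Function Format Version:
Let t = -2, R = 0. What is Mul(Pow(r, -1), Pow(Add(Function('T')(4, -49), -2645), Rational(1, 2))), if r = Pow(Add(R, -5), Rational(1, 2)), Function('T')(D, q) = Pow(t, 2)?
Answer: Mul(Rational(1, 5), Pow(13205, Rational(1, 2))) ≈ 22.983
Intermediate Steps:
Function('T')(D, q) = 4 (Function('T')(D, q) = Pow(-2, 2) = 4)
r = Mul(I, Pow(5, Rational(1, 2))) (r = Pow(Add(0, -5), Rational(1, 2)) = Pow(-5, Rational(1, 2)) = Mul(I, Pow(5, Rational(1, 2))) ≈ Mul(2.2361, I))
Mul(Pow(r, -1), Pow(Add(Function('T')(4, -49), -2645), Rational(1, 2))) = Mul(Pow(Mul(I, Pow(5, Rational(1, 2))), -1), Pow(Add(4, -2645), Rational(1, 2))) = Mul(Mul(Rational(-1, 5), I, Pow(5, Rational(1, 2))), Pow(-2641, Rational(1, 2))) = Mul(Mul(Rational(-1, 5), I, Pow(5, Rational(1, 2))), Mul(I, Pow(2641, Rational(1, 2)))) = Mul(Rational(1, 5), Pow(13205, Rational(1, 2)))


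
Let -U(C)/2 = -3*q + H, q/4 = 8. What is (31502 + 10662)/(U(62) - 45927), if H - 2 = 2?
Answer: -42164/45743 ≈ -0.92176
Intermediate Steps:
H = 4 (H = 2 + 2 = 4)
q = 32 (q = 4*8 = 32)
U(C) = 184 (U(C) = -2*(-3*32 + 4) = -2*(-96 + 4) = -2*(-92) = 184)
(31502 + 10662)/(U(62) - 45927) = (31502 + 10662)/(184 - 45927) = 42164/(-45743) = 42164*(-1/45743) = -42164/45743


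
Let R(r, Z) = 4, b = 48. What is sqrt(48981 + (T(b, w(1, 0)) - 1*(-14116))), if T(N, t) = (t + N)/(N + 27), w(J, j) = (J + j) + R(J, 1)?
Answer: 2*sqrt(3549246)/15 ≈ 251.19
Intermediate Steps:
w(J, j) = 4 + J + j (w(J, j) = (J + j) + 4 = 4 + J + j)
T(N, t) = (N + t)/(27 + N)
sqrt(48981 + (T(b, w(1, 0)) - 1*(-14116))) = sqrt(48981 + ((48 + (4 + 1 + 0))/(27 + 48) - 1*(-14116))) = sqrt(48981 + ((48 + 5)/75 + 14116)) = sqrt(48981 + ((1/75)*53 + 14116)) = sqrt(48981 + (53/75 + 14116)) = sqrt(48981 + 1058753/75) = sqrt(4732328/75) = 2*sqrt(3549246)/15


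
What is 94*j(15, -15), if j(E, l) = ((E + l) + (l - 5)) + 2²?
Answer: -1504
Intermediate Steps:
j(E, l) = -1 + E + 2*l (j(E, l) = ((E + l) + (-5 + l)) + 4 = (-5 + E + 2*l) + 4 = -1 + E + 2*l)
94*j(15, -15) = 94*(-1 + 15 + 2*(-15)) = 94*(-1 + 15 - 30) = 94*(-16) = -1504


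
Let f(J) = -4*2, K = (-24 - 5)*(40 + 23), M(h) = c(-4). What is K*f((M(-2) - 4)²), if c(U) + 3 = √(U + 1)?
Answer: 14616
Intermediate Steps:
c(U) = -3 + √(1 + U) (c(U) = -3 + √(U + 1) = -3 + √(1 + U))
M(h) = -3 + I*√3 (M(h) = -3 + √(1 - 4) = -3 + √(-3) = -3 + I*√3)
K = -1827 (K = -29*63 = -1827)
f(J) = -8
K*f((M(-2) - 4)²) = -1827*(-8) = 14616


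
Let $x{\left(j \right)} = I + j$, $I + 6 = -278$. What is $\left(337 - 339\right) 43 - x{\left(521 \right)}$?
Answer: $-323$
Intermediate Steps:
$I = -284$ ($I = -6 - 278 = -284$)
$x{\left(j \right)} = -284 + j$
$\left(337 - 339\right) 43 - x{\left(521 \right)} = \left(337 - 339\right) 43 - \left(-284 + 521\right) = \left(-2\right) 43 - 237 = -86 - 237 = -323$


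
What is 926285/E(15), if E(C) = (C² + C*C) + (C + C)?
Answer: 185257/96 ≈ 1929.8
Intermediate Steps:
E(C) = 2*C + 2*C² (E(C) = (C² + C²) + 2*C = 2*C² + 2*C = 2*C + 2*C²)
926285/E(15) = 926285/((2*15*(1 + 15))) = 926285/((2*15*16)) = 926285/480 = 926285*(1/480) = 185257/96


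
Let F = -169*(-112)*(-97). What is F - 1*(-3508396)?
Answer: 1672380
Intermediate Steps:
F = -1836016 (F = 18928*(-97) = -1836016)
F - 1*(-3508396) = -1836016 - 1*(-3508396) = -1836016 + 3508396 = 1672380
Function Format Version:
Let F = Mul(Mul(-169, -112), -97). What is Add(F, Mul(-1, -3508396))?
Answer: 1672380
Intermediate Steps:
F = -1836016 (F = Mul(18928, -97) = -1836016)
Add(F, Mul(-1, -3508396)) = Add(-1836016, Mul(-1, -3508396)) = Add(-1836016, 3508396) = 1672380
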